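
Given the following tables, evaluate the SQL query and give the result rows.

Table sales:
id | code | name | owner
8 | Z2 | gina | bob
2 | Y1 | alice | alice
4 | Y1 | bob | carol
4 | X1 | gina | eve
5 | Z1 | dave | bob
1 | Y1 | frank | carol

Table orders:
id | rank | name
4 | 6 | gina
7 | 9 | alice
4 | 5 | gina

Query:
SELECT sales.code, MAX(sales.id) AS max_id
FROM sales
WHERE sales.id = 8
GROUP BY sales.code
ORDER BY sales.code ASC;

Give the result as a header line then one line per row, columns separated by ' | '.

== RESULT ==
sales.code | max_id
Z2 | 8

Derivation:
After WHERE (1 rows):
sales.id | sales.code | sales.name | sales.owner
8 | Z2 | gina | bob
After GROUP BY (1 rows):
sales.code | max_id
Z2 | 8
After ORDER BY (1 rows):
sales.code | max_id
Z2 | 8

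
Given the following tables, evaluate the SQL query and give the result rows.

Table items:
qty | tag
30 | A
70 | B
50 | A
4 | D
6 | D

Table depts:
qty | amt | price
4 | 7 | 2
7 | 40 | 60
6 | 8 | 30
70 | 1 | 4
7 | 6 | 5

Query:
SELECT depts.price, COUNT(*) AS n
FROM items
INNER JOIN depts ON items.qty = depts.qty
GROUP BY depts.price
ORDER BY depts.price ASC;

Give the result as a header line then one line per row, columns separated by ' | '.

== RESULT ==
depts.price | n
2 | 1
4 | 1
30 | 1

Derivation:
After JOIN depts (3 rows):
items.qty | items.tag | depts.qty | depts.amt | depts.price
70 | B | 70 | 1 | 4
4 | D | 4 | 7 | 2
6 | D | 6 | 8 | 30
After GROUP BY (3 rows):
depts.price | n
4 | 1
2 | 1
30 | 1
After ORDER BY (3 rows):
depts.price | n
2 | 1
4 | 1
30 | 1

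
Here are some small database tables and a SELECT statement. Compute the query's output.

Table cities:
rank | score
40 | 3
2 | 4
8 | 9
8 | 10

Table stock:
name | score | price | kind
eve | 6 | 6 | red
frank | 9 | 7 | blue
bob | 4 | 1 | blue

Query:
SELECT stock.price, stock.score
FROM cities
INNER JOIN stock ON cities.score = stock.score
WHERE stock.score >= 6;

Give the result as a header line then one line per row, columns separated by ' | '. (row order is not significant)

== RESULT ==
stock.price | stock.score
7 | 9

Derivation:
After JOIN stock (2 rows):
cities.rank | cities.score | stock.name | stock.score | stock.price | stock.kind
2 | 4 | bob | 4 | 1 | blue
8 | 9 | frank | 9 | 7 | blue
After WHERE (1 rows):
cities.rank | cities.score | stock.name | stock.score | stock.price | stock.kind
8 | 9 | frank | 9 | 7 | blue
After SELECT (1 rows):
stock.price | stock.score
7 | 9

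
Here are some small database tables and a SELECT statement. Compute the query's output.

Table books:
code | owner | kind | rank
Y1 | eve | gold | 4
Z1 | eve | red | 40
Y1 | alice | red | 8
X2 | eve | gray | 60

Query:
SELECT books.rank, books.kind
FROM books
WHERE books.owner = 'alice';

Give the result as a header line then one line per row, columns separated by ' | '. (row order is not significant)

After WHERE (1 rows):
books.code | books.owner | books.kind | books.rank
Y1 | alice | red | 8
After SELECT (1 rows):
books.rank | books.kind
8 | red

== RESULT ==
books.rank | books.kind
8 | red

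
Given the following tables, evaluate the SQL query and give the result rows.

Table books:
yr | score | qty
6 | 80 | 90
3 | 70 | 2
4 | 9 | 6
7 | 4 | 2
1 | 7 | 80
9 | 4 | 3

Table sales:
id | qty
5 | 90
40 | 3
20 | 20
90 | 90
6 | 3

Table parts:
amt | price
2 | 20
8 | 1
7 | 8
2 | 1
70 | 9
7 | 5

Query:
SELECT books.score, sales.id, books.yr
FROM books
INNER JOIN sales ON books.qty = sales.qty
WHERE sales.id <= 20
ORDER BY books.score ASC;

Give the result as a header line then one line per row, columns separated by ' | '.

== RESULT ==
books.score | sales.id | books.yr
4 | 6 | 9
80 | 5 | 6

Derivation:
After JOIN sales (4 rows):
books.yr | books.score | books.qty | sales.id | sales.qty
6 | 80 | 90 | 5 | 90
6 | 80 | 90 | 90 | 90
9 | 4 | 3 | 40 | 3
9 | 4 | 3 | 6 | 3
After WHERE (2 rows):
books.yr | books.score | books.qty | sales.id | sales.qty
6 | 80 | 90 | 5 | 90
9 | 4 | 3 | 6 | 3
After SELECT (2 rows):
books.score | sales.id | books.yr
80 | 5 | 6
4 | 6 | 9
After ORDER BY (2 rows):
books.score | sales.id | books.yr
4 | 6 | 9
80 | 5 | 6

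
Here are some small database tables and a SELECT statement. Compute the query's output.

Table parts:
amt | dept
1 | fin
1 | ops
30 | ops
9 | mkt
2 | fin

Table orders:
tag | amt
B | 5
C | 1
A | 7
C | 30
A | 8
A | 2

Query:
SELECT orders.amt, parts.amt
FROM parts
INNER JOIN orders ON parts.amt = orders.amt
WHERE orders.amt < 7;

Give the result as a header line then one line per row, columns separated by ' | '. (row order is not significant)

== RESULT ==
orders.amt | parts.amt
1 | 1
1 | 1
2 | 2

Derivation:
After JOIN orders (4 rows):
parts.amt | parts.dept | orders.tag | orders.amt
1 | fin | C | 1
1 | ops | C | 1
30 | ops | C | 30
2 | fin | A | 2
After WHERE (3 rows):
parts.amt | parts.dept | orders.tag | orders.amt
1 | fin | C | 1
1 | ops | C | 1
2 | fin | A | 2
After SELECT (3 rows):
orders.amt | parts.amt
1 | 1
1 | 1
2 | 2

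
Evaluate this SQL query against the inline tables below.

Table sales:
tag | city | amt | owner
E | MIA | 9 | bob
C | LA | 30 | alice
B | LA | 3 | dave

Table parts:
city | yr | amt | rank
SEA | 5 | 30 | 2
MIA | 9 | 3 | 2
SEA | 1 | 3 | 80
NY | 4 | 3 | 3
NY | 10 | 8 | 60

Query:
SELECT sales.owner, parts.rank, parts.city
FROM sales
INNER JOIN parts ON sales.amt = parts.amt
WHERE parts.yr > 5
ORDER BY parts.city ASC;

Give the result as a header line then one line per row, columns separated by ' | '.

After JOIN parts (4 rows):
sales.tag | sales.city | sales.amt | sales.owner | parts.city | parts.yr | parts.amt | parts.rank
C | LA | 30 | alice | SEA | 5 | 30 | 2
B | LA | 3 | dave | MIA | 9 | 3 | 2
B | LA | 3 | dave | SEA | 1 | 3 | 80
B | LA | 3 | dave | NY | 4 | 3 | 3
After WHERE (1 rows):
sales.tag | sales.city | sales.amt | sales.owner | parts.city | parts.yr | parts.amt | parts.rank
B | LA | 3 | dave | MIA | 9 | 3 | 2
After SELECT (1 rows):
sales.owner | parts.rank | parts.city
dave | 2 | MIA
After ORDER BY (1 rows):
sales.owner | parts.rank | parts.city
dave | 2 | MIA

== RESULT ==
sales.owner | parts.rank | parts.city
dave | 2 | MIA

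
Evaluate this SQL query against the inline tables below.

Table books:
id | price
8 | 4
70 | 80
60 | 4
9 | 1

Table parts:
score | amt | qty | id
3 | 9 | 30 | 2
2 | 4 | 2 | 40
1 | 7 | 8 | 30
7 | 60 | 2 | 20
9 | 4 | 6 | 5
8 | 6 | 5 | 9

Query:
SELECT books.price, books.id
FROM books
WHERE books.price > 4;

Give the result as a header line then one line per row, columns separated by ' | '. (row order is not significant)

After WHERE (1 rows):
books.id | books.price
70 | 80
After SELECT (1 rows):
books.price | books.id
80 | 70

== RESULT ==
books.price | books.id
80 | 70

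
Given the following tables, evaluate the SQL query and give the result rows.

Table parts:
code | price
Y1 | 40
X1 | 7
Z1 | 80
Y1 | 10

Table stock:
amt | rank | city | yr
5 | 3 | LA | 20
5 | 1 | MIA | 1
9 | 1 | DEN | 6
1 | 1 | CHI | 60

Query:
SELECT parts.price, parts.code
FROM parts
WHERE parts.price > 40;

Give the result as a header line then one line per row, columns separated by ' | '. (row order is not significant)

== RESULT ==
parts.price | parts.code
80 | Z1

Derivation:
After WHERE (1 rows):
parts.code | parts.price
Z1 | 80
After SELECT (1 rows):
parts.price | parts.code
80 | Z1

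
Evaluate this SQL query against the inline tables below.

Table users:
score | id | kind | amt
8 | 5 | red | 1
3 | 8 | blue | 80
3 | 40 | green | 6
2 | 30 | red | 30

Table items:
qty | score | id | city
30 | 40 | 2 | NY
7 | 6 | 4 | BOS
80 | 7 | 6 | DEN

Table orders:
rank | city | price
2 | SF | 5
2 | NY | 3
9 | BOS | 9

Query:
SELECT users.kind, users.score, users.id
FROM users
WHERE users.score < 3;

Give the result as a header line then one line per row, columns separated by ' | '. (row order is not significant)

== RESULT ==
users.kind | users.score | users.id
red | 2 | 30

Derivation:
After WHERE (1 rows):
users.score | users.id | users.kind | users.amt
2 | 30 | red | 30
After SELECT (1 rows):
users.kind | users.score | users.id
red | 2 | 30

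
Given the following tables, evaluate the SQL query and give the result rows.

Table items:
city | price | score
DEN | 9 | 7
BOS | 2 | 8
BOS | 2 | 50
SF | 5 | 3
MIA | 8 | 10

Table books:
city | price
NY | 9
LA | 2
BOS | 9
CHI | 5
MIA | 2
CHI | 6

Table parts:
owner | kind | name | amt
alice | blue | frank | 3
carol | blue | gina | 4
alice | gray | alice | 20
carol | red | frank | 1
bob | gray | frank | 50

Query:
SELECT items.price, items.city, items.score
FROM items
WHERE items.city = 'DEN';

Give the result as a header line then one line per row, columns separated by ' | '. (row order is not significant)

After WHERE (1 rows):
items.city | items.price | items.score
DEN | 9 | 7
After SELECT (1 rows):
items.price | items.city | items.score
9 | DEN | 7

== RESULT ==
items.price | items.city | items.score
9 | DEN | 7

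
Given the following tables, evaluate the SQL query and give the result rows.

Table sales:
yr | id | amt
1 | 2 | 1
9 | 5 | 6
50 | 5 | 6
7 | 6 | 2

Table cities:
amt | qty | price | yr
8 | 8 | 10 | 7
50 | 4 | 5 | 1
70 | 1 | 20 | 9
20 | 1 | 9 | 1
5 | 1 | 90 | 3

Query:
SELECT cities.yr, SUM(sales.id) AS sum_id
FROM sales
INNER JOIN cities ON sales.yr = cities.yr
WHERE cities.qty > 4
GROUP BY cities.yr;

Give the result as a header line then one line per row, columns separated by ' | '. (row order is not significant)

== RESULT ==
cities.yr | sum_id
7 | 6

Derivation:
After JOIN cities (4 rows):
sales.yr | sales.id | sales.amt | cities.amt | cities.qty | cities.price | cities.yr
1 | 2 | 1 | 50 | 4 | 5 | 1
1 | 2 | 1 | 20 | 1 | 9 | 1
9 | 5 | 6 | 70 | 1 | 20 | 9
7 | 6 | 2 | 8 | 8 | 10 | 7
After WHERE (1 rows):
sales.yr | sales.id | sales.amt | cities.amt | cities.qty | cities.price | cities.yr
7 | 6 | 2 | 8 | 8 | 10 | 7
After GROUP BY (1 rows):
cities.yr | sum_id
7 | 6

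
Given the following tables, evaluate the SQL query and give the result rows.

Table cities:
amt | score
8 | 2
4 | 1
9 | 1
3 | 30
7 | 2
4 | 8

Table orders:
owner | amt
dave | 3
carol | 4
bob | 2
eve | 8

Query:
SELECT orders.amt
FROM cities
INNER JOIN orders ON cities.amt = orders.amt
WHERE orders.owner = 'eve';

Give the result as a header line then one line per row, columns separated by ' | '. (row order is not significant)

After JOIN orders (4 rows):
cities.amt | cities.score | orders.owner | orders.amt
8 | 2 | eve | 8
4 | 1 | carol | 4
3 | 30 | dave | 3
4 | 8 | carol | 4
After WHERE (1 rows):
cities.amt | cities.score | orders.owner | orders.amt
8 | 2 | eve | 8
After SELECT (1 rows):
orders.amt
8

== RESULT ==
orders.amt
8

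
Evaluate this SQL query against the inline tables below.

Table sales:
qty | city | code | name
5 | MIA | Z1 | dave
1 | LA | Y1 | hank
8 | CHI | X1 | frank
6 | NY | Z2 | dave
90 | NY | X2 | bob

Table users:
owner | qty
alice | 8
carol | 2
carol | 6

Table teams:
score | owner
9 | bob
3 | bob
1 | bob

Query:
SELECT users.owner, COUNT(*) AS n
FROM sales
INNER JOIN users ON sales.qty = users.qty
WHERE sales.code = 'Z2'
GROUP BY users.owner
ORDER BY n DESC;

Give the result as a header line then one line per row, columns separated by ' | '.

After JOIN users (2 rows):
sales.qty | sales.city | sales.code | sales.name | users.owner | users.qty
8 | CHI | X1 | frank | alice | 8
6 | NY | Z2 | dave | carol | 6
After WHERE (1 rows):
sales.qty | sales.city | sales.code | sales.name | users.owner | users.qty
6 | NY | Z2 | dave | carol | 6
After GROUP BY (1 rows):
users.owner | n
carol | 1
After ORDER BY (1 rows):
users.owner | n
carol | 1

== RESULT ==
users.owner | n
carol | 1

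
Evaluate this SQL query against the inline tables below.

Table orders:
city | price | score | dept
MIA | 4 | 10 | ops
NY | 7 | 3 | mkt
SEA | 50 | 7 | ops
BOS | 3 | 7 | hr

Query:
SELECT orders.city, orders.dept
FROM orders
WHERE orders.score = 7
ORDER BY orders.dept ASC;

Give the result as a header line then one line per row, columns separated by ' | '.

After WHERE (2 rows):
orders.city | orders.price | orders.score | orders.dept
SEA | 50 | 7 | ops
BOS | 3 | 7 | hr
After SELECT (2 rows):
orders.city | orders.dept
SEA | ops
BOS | hr
After ORDER BY (2 rows):
orders.city | orders.dept
BOS | hr
SEA | ops

== RESULT ==
orders.city | orders.dept
BOS | hr
SEA | ops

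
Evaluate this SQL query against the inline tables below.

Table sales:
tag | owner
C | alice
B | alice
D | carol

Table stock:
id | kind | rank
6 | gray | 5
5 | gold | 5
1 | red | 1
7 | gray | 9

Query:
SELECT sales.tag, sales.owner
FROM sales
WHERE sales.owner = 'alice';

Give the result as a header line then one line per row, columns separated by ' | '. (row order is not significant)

After WHERE (2 rows):
sales.tag | sales.owner
C | alice
B | alice
After SELECT (2 rows):
sales.tag | sales.owner
C | alice
B | alice

== RESULT ==
sales.tag | sales.owner
C | alice
B | alice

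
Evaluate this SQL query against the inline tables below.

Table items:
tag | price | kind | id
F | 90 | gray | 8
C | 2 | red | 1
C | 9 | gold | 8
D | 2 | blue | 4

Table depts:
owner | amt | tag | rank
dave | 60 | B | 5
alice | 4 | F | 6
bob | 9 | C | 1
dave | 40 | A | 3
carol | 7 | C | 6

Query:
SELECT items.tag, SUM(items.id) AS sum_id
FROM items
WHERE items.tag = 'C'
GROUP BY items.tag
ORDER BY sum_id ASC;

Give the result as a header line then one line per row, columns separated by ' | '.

After WHERE (2 rows):
items.tag | items.price | items.kind | items.id
C | 2 | red | 1
C | 9 | gold | 8
After GROUP BY (1 rows):
items.tag | sum_id
C | 9
After ORDER BY (1 rows):
items.tag | sum_id
C | 9

== RESULT ==
items.tag | sum_id
C | 9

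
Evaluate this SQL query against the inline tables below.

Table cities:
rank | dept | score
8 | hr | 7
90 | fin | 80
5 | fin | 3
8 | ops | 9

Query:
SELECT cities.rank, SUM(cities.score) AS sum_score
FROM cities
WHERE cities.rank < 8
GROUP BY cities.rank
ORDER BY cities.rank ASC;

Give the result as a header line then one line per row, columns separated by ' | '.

== RESULT ==
cities.rank | sum_score
5 | 3

Derivation:
After WHERE (1 rows):
cities.rank | cities.dept | cities.score
5 | fin | 3
After GROUP BY (1 rows):
cities.rank | sum_score
5 | 3
After ORDER BY (1 rows):
cities.rank | sum_score
5 | 3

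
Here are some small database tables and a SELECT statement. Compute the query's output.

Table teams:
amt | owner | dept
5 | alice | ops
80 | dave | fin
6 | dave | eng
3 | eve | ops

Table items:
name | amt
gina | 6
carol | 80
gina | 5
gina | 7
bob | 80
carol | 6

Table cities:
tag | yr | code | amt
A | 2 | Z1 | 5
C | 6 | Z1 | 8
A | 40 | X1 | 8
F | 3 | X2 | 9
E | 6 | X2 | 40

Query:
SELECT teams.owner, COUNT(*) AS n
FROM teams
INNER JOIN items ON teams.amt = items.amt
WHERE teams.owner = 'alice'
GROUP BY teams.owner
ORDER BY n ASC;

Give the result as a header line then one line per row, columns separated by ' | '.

After JOIN items (5 rows):
teams.amt | teams.owner | teams.dept | items.name | items.amt
5 | alice | ops | gina | 5
80 | dave | fin | carol | 80
80 | dave | fin | bob | 80
6 | dave | eng | gina | 6
6 | dave | eng | carol | 6
After WHERE (1 rows):
teams.amt | teams.owner | teams.dept | items.name | items.amt
5 | alice | ops | gina | 5
After GROUP BY (1 rows):
teams.owner | n
alice | 1
After ORDER BY (1 rows):
teams.owner | n
alice | 1

== RESULT ==
teams.owner | n
alice | 1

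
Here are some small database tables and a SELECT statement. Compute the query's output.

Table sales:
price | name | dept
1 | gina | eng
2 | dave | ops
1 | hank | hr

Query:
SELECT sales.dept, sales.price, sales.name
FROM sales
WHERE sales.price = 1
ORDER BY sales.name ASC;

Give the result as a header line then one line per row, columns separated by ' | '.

After WHERE (2 rows):
sales.price | sales.name | sales.dept
1 | gina | eng
1 | hank | hr
After SELECT (2 rows):
sales.dept | sales.price | sales.name
eng | 1 | gina
hr | 1 | hank
After ORDER BY (2 rows):
sales.dept | sales.price | sales.name
eng | 1 | gina
hr | 1 | hank

== RESULT ==
sales.dept | sales.price | sales.name
eng | 1 | gina
hr | 1 | hank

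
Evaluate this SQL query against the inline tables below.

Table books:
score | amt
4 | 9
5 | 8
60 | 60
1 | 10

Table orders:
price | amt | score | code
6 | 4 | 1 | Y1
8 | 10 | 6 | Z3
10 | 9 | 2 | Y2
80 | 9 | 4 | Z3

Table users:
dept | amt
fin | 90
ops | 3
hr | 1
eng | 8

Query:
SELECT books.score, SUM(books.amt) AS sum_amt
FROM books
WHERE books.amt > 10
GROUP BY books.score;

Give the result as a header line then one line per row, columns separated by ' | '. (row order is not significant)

After WHERE (1 rows):
books.score | books.amt
60 | 60
After GROUP BY (1 rows):
books.score | sum_amt
60 | 60

== RESULT ==
books.score | sum_amt
60 | 60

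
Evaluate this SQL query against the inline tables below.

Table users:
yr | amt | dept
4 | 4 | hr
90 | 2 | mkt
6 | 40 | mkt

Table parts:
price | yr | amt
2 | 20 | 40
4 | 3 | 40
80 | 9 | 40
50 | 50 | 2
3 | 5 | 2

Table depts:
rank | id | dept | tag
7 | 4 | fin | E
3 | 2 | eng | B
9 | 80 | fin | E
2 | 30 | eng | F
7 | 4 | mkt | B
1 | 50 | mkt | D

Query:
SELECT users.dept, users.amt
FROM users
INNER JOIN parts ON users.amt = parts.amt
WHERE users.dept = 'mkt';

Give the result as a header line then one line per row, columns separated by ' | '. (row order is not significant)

After JOIN parts (5 rows):
users.yr | users.amt | users.dept | parts.price | parts.yr | parts.amt
90 | 2 | mkt | 50 | 50 | 2
90 | 2 | mkt | 3 | 5 | 2
6 | 40 | mkt | 2 | 20 | 40
6 | 40 | mkt | 4 | 3 | 40
6 | 40 | mkt | 80 | 9 | 40
After WHERE (5 rows):
users.yr | users.amt | users.dept | parts.price | parts.yr | parts.amt
90 | 2 | mkt | 50 | 50 | 2
90 | 2 | mkt | 3 | 5 | 2
6 | 40 | mkt | 2 | 20 | 40
6 | 40 | mkt | 4 | 3 | 40
6 | 40 | mkt | 80 | 9 | 40
After SELECT (5 rows):
users.dept | users.amt
mkt | 2
mkt | 2
mkt | 40
mkt | 40
mkt | 40

== RESULT ==
users.dept | users.amt
mkt | 2
mkt | 2
mkt | 40
mkt | 40
mkt | 40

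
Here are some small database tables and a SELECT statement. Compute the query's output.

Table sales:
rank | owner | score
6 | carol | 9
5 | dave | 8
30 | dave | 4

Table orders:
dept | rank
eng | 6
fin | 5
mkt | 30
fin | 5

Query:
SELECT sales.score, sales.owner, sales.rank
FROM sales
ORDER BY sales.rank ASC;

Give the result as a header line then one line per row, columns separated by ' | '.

== RESULT ==
sales.score | sales.owner | sales.rank
8 | dave | 5
9 | carol | 6
4 | dave | 30

Derivation:
After SELECT (3 rows):
sales.score | sales.owner | sales.rank
9 | carol | 6
8 | dave | 5
4 | dave | 30
After ORDER BY (3 rows):
sales.score | sales.owner | sales.rank
8 | dave | 5
9 | carol | 6
4 | dave | 30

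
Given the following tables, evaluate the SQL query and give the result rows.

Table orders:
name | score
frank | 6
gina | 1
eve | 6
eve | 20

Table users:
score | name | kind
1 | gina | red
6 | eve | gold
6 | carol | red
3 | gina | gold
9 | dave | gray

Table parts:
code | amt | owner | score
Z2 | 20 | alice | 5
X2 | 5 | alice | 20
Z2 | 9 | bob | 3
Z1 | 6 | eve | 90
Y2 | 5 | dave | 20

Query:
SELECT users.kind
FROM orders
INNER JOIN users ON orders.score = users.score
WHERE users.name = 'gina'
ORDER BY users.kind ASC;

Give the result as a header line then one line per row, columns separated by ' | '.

After JOIN users (5 rows):
orders.name | orders.score | users.score | users.name | users.kind
frank | 6 | 6 | eve | gold
frank | 6 | 6 | carol | red
gina | 1 | 1 | gina | red
eve | 6 | 6 | eve | gold
eve | 6 | 6 | carol | red
After WHERE (1 rows):
orders.name | orders.score | users.score | users.name | users.kind
gina | 1 | 1 | gina | red
After SELECT (1 rows):
users.kind
red
After ORDER BY (1 rows):
users.kind
red

== RESULT ==
users.kind
red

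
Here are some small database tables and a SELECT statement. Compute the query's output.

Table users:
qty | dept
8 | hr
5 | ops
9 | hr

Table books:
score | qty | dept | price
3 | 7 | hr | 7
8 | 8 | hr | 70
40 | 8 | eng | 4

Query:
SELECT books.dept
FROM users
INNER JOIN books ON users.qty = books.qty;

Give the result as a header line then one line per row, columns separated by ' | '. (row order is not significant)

== RESULT ==
books.dept
hr
eng

Derivation:
After JOIN books (2 rows):
users.qty | users.dept | books.score | books.qty | books.dept | books.price
8 | hr | 8 | 8 | hr | 70
8 | hr | 40 | 8 | eng | 4
After SELECT (2 rows):
books.dept
hr
eng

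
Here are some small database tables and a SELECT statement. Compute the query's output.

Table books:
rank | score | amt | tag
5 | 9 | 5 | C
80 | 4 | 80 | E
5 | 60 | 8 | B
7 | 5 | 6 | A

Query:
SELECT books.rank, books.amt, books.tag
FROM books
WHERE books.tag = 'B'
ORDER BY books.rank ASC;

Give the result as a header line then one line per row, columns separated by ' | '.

== RESULT ==
books.rank | books.amt | books.tag
5 | 8 | B

Derivation:
After WHERE (1 rows):
books.rank | books.score | books.amt | books.tag
5 | 60 | 8 | B
After SELECT (1 rows):
books.rank | books.amt | books.tag
5 | 8 | B
After ORDER BY (1 rows):
books.rank | books.amt | books.tag
5 | 8 | B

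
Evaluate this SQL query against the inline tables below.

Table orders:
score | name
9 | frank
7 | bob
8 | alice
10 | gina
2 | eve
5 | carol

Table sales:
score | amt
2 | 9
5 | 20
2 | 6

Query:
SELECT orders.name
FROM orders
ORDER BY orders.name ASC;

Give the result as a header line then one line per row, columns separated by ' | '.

== RESULT ==
orders.name
alice
bob
carol
eve
frank
gina

Derivation:
After SELECT (6 rows):
orders.name
frank
bob
alice
gina
eve
carol
After ORDER BY (6 rows):
orders.name
alice
bob
carol
eve
frank
gina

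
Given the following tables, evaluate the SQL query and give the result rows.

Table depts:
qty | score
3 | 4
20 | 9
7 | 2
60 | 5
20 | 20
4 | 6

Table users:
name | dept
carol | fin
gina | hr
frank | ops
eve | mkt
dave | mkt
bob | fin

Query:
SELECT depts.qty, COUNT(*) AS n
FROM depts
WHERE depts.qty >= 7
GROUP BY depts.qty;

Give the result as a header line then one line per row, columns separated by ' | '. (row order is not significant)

== RESULT ==
depts.qty | n
20 | 2
7 | 1
60 | 1

Derivation:
After WHERE (4 rows):
depts.qty | depts.score
20 | 9
7 | 2
60 | 5
20 | 20
After GROUP BY (3 rows):
depts.qty | n
20 | 2
7 | 1
60 | 1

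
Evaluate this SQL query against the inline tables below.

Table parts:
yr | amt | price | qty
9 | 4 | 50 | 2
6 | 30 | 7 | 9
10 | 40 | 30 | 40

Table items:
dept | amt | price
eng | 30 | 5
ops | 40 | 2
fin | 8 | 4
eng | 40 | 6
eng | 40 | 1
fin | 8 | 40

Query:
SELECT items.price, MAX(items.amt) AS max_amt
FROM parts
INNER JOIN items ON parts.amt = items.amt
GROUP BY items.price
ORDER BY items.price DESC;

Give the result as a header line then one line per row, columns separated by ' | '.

== RESULT ==
items.price | max_amt
6 | 40
5 | 30
2 | 40
1 | 40

Derivation:
After JOIN items (4 rows):
parts.yr | parts.amt | parts.price | parts.qty | items.dept | items.amt | items.price
6 | 30 | 7 | 9 | eng | 30 | 5
10 | 40 | 30 | 40 | ops | 40 | 2
10 | 40 | 30 | 40 | eng | 40 | 6
10 | 40 | 30 | 40 | eng | 40 | 1
After GROUP BY (4 rows):
items.price | max_amt
5 | 30
2 | 40
6 | 40
1 | 40
After ORDER BY (4 rows):
items.price | max_amt
6 | 40
5 | 30
2 | 40
1 | 40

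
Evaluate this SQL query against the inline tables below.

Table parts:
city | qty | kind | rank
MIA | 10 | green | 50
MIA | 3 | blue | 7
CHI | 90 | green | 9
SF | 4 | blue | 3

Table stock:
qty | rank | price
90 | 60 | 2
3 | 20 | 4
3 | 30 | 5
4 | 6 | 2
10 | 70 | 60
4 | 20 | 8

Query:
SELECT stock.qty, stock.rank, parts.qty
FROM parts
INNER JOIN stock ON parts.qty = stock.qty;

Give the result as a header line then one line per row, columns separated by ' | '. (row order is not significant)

== RESULT ==
stock.qty | stock.rank | parts.qty
10 | 70 | 10
3 | 20 | 3
3 | 30 | 3
90 | 60 | 90
4 | 6 | 4
4 | 20 | 4

Derivation:
After JOIN stock (6 rows):
parts.city | parts.qty | parts.kind | parts.rank | stock.qty | stock.rank | stock.price
MIA | 10 | green | 50 | 10 | 70 | 60
MIA | 3 | blue | 7 | 3 | 20 | 4
MIA | 3 | blue | 7 | 3 | 30 | 5
CHI | 90 | green | 9 | 90 | 60 | 2
SF | 4 | blue | 3 | 4 | 6 | 2
SF | 4 | blue | 3 | 4 | 20 | 8
After SELECT (6 rows):
stock.qty | stock.rank | parts.qty
10 | 70 | 10
3 | 20 | 3
3 | 30 | 3
90 | 60 | 90
4 | 6 | 4
4 | 20 | 4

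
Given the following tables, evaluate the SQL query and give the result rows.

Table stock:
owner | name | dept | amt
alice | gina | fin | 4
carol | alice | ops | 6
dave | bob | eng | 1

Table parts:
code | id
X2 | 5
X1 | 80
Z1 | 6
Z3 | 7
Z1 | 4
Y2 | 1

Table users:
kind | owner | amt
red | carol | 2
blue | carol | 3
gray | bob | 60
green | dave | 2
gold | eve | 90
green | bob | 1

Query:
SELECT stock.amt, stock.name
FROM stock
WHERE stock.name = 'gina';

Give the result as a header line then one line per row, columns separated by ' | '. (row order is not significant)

After WHERE (1 rows):
stock.owner | stock.name | stock.dept | stock.amt
alice | gina | fin | 4
After SELECT (1 rows):
stock.amt | stock.name
4 | gina

== RESULT ==
stock.amt | stock.name
4 | gina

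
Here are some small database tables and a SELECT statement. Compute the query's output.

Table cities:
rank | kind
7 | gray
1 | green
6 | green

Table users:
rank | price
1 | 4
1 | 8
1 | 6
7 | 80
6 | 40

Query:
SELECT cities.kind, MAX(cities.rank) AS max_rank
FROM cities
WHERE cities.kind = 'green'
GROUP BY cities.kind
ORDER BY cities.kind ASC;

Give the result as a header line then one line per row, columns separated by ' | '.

== RESULT ==
cities.kind | max_rank
green | 6

Derivation:
After WHERE (2 rows):
cities.rank | cities.kind
1 | green
6 | green
After GROUP BY (1 rows):
cities.kind | max_rank
green | 6
After ORDER BY (1 rows):
cities.kind | max_rank
green | 6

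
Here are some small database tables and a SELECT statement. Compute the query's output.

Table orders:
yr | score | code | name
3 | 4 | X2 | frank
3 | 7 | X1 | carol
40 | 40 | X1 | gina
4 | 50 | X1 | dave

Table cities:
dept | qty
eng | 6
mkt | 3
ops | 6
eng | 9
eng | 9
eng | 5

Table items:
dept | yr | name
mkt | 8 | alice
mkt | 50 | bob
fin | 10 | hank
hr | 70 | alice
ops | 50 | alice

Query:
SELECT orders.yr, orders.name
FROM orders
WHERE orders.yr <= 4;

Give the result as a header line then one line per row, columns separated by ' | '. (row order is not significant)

After WHERE (3 rows):
orders.yr | orders.score | orders.code | orders.name
3 | 4 | X2 | frank
3 | 7 | X1 | carol
4 | 50 | X1 | dave
After SELECT (3 rows):
orders.yr | orders.name
3 | frank
3 | carol
4 | dave

== RESULT ==
orders.yr | orders.name
3 | frank
3 | carol
4 | dave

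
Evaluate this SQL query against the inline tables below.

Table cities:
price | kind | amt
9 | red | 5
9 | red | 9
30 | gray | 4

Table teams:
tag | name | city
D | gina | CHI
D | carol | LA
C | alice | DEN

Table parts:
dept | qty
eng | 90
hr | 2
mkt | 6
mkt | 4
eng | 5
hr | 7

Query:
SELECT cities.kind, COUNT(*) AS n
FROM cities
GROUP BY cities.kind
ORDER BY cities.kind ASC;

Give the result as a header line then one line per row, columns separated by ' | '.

== RESULT ==
cities.kind | n
gray | 1
red | 2

Derivation:
After GROUP BY (2 rows):
cities.kind | n
red | 2
gray | 1
After ORDER BY (2 rows):
cities.kind | n
gray | 1
red | 2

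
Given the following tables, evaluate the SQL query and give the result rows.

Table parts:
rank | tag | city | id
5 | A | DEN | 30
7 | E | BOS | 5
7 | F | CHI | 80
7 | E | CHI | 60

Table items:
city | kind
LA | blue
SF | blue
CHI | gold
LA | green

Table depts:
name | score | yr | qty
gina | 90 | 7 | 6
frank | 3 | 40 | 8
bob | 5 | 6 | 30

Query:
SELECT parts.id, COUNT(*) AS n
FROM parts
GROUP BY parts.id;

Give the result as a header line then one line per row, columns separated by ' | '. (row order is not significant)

After GROUP BY (4 rows):
parts.id | n
30 | 1
5 | 1
80 | 1
60 | 1

== RESULT ==
parts.id | n
30 | 1
5 | 1
80 | 1
60 | 1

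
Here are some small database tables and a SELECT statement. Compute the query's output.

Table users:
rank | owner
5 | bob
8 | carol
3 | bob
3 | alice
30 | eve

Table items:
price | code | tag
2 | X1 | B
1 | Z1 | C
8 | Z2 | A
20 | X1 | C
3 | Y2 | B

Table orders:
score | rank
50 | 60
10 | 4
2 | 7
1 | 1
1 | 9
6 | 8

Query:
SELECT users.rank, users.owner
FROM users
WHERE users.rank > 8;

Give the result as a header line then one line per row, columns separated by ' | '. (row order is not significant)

After WHERE (1 rows):
users.rank | users.owner
30 | eve
After SELECT (1 rows):
users.rank | users.owner
30 | eve

== RESULT ==
users.rank | users.owner
30 | eve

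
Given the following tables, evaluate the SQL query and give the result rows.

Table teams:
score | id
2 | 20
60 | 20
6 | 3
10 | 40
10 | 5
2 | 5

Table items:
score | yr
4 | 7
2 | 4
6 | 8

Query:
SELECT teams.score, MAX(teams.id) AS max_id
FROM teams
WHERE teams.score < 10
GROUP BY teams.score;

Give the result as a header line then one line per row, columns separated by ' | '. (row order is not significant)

After WHERE (3 rows):
teams.score | teams.id
2 | 20
6 | 3
2 | 5
After GROUP BY (2 rows):
teams.score | max_id
2 | 20
6 | 3

== RESULT ==
teams.score | max_id
2 | 20
6 | 3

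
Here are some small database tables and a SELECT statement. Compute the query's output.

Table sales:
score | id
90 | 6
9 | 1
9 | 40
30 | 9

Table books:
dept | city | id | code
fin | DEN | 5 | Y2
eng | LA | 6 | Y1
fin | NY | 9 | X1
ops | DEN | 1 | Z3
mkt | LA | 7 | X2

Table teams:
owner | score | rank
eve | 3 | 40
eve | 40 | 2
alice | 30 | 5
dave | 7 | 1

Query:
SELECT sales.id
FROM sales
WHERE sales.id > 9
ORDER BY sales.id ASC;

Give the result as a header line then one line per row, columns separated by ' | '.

After WHERE (1 rows):
sales.score | sales.id
9 | 40
After SELECT (1 rows):
sales.id
40
After ORDER BY (1 rows):
sales.id
40

== RESULT ==
sales.id
40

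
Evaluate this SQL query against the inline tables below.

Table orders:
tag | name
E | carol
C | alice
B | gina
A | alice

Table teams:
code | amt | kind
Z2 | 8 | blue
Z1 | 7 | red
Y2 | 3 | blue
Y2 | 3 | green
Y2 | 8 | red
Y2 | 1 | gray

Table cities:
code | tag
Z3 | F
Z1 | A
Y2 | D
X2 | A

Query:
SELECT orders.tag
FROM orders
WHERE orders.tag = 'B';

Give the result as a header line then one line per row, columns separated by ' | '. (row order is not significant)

== RESULT ==
orders.tag
B

Derivation:
After WHERE (1 rows):
orders.tag | orders.name
B | gina
After SELECT (1 rows):
orders.tag
B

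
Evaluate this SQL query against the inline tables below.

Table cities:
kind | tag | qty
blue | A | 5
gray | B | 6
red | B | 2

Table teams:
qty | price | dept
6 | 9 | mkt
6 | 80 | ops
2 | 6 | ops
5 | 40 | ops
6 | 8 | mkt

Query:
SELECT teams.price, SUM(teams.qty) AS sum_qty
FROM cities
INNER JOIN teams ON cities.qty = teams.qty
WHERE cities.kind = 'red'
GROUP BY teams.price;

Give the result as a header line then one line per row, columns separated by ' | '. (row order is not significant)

== RESULT ==
teams.price | sum_qty
6 | 2

Derivation:
After JOIN teams (5 rows):
cities.kind | cities.tag | cities.qty | teams.qty | teams.price | teams.dept
blue | A | 5 | 5 | 40 | ops
gray | B | 6 | 6 | 9 | mkt
gray | B | 6 | 6 | 80 | ops
gray | B | 6 | 6 | 8 | mkt
red | B | 2 | 2 | 6 | ops
After WHERE (1 rows):
cities.kind | cities.tag | cities.qty | teams.qty | teams.price | teams.dept
red | B | 2 | 2 | 6 | ops
After GROUP BY (1 rows):
teams.price | sum_qty
6 | 2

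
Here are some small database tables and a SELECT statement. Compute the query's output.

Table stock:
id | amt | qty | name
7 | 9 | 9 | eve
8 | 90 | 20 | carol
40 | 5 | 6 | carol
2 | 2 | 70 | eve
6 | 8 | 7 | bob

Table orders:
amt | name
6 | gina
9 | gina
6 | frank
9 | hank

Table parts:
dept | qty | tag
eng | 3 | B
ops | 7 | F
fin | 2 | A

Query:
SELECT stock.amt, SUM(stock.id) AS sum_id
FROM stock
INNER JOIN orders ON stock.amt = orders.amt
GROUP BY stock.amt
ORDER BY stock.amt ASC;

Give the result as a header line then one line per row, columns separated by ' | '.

== RESULT ==
stock.amt | sum_id
9 | 14

Derivation:
After JOIN orders (2 rows):
stock.id | stock.amt | stock.qty | stock.name | orders.amt | orders.name
7 | 9 | 9 | eve | 9 | gina
7 | 9 | 9 | eve | 9 | hank
After GROUP BY (1 rows):
stock.amt | sum_id
9 | 14
After ORDER BY (1 rows):
stock.amt | sum_id
9 | 14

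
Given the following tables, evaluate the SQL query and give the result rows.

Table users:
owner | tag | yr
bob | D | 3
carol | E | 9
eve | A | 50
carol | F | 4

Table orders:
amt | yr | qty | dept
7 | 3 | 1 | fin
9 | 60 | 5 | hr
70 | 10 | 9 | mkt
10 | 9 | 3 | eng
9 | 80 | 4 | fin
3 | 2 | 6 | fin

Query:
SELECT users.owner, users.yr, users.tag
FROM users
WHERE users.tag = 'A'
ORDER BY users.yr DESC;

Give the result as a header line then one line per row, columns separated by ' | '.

After WHERE (1 rows):
users.owner | users.tag | users.yr
eve | A | 50
After SELECT (1 rows):
users.owner | users.yr | users.tag
eve | 50 | A
After ORDER BY (1 rows):
users.owner | users.yr | users.tag
eve | 50 | A

== RESULT ==
users.owner | users.yr | users.tag
eve | 50 | A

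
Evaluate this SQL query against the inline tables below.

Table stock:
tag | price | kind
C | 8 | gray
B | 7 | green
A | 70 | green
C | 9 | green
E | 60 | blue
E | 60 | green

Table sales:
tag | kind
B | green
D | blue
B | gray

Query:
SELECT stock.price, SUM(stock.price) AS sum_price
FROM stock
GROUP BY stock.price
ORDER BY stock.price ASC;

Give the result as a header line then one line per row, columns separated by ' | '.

After GROUP BY (5 rows):
stock.price | sum_price
8 | 8
7 | 7
70 | 70
9 | 9
60 | 120
After ORDER BY (5 rows):
stock.price | sum_price
7 | 7
8 | 8
9 | 9
60 | 120
70 | 70

== RESULT ==
stock.price | sum_price
7 | 7
8 | 8
9 | 9
60 | 120
70 | 70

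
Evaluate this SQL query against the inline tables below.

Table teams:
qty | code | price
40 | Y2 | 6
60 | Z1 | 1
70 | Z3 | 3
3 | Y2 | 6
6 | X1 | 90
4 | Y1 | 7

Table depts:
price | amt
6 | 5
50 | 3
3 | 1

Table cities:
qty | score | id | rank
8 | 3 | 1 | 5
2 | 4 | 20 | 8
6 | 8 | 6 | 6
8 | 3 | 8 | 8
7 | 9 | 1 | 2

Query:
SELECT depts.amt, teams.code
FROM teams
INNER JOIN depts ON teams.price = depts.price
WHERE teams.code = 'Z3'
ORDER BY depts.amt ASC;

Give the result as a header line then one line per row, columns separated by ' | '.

== RESULT ==
depts.amt | teams.code
1 | Z3

Derivation:
After JOIN depts (3 rows):
teams.qty | teams.code | teams.price | depts.price | depts.amt
40 | Y2 | 6 | 6 | 5
70 | Z3 | 3 | 3 | 1
3 | Y2 | 6 | 6 | 5
After WHERE (1 rows):
teams.qty | teams.code | teams.price | depts.price | depts.amt
70 | Z3 | 3 | 3 | 1
After SELECT (1 rows):
depts.amt | teams.code
1 | Z3
After ORDER BY (1 rows):
depts.amt | teams.code
1 | Z3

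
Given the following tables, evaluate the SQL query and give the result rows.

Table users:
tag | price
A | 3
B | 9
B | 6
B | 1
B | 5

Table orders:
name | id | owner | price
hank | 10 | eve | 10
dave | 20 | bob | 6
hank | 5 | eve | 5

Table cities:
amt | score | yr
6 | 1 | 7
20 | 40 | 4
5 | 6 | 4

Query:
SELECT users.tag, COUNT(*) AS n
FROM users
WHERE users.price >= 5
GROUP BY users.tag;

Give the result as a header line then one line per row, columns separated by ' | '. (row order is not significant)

After WHERE (3 rows):
users.tag | users.price
B | 9
B | 6
B | 5
After GROUP BY (1 rows):
users.tag | n
B | 3

== RESULT ==
users.tag | n
B | 3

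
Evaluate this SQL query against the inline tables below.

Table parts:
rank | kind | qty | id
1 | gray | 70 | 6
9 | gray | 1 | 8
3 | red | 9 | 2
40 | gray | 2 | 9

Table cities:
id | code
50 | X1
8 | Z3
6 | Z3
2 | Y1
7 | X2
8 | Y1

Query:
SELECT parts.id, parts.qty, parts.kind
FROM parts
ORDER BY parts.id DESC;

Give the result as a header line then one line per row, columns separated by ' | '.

After SELECT (4 rows):
parts.id | parts.qty | parts.kind
6 | 70 | gray
8 | 1 | gray
2 | 9 | red
9 | 2 | gray
After ORDER BY (4 rows):
parts.id | parts.qty | parts.kind
9 | 2 | gray
8 | 1 | gray
6 | 70 | gray
2 | 9 | red

== RESULT ==
parts.id | parts.qty | parts.kind
9 | 2 | gray
8 | 1 | gray
6 | 70 | gray
2 | 9 | red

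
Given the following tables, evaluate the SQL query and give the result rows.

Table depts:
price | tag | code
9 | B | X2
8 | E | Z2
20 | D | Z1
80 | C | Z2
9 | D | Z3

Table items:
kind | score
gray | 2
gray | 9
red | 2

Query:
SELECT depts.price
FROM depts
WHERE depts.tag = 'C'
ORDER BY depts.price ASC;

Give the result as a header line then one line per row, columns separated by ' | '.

After WHERE (1 rows):
depts.price | depts.tag | depts.code
80 | C | Z2
After SELECT (1 rows):
depts.price
80
After ORDER BY (1 rows):
depts.price
80

== RESULT ==
depts.price
80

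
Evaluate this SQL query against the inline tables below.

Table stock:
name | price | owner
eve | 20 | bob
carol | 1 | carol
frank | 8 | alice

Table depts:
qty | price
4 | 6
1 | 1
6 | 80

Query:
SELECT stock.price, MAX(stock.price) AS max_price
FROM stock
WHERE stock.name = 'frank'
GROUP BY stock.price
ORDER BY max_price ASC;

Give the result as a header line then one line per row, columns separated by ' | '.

== RESULT ==
stock.price | max_price
8 | 8

Derivation:
After WHERE (1 rows):
stock.name | stock.price | stock.owner
frank | 8 | alice
After GROUP BY (1 rows):
stock.price | max_price
8 | 8
After ORDER BY (1 rows):
stock.price | max_price
8 | 8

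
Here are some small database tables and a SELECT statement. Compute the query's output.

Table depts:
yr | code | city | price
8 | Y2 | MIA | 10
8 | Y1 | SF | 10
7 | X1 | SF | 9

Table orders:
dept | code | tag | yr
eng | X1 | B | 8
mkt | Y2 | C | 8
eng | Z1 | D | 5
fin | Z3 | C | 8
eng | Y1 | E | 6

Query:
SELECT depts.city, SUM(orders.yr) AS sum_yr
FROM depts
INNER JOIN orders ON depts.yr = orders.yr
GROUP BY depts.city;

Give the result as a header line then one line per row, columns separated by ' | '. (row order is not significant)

== RESULT ==
depts.city | sum_yr
MIA | 24
SF | 24

Derivation:
After JOIN orders (6 rows):
depts.yr | depts.code | depts.city | depts.price | orders.dept | orders.code | orders.tag | orders.yr
8 | Y2 | MIA | 10 | eng | X1 | B | 8
8 | Y2 | MIA | 10 | mkt | Y2 | C | 8
8 | Y2 | MIA | 10 | fin | Z3 | C | 8
8 | Y1 | SF | 10 | eng | X1 | B | 8
8 | Y1 | SF | 10 | mkt | Y2 | C | 8
8 | Y1 | SF | 10 | fin | Z3 | C | 8
After GROUP BY (2 rows):
depts.city | sum_yr
MIA | 24
SF | 24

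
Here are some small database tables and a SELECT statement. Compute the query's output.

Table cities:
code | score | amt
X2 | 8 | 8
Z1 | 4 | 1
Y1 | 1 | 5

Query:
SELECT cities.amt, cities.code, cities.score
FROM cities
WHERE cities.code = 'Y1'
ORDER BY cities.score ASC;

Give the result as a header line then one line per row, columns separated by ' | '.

After WHERE (1 rows):
cities.code | cities.score | cities.amt
Y1 | 1 | 5
After SELECT (1 rows):
cities.amt | cities.code | cities.score
5 | Y1 | 1
After ORDER BY (1 rows):
cities.amt | cities.code | cities.score
5 | Y1 | 1

== RESULT ==
cities.amt | cities.code | cities.score
5 | Y1 | 1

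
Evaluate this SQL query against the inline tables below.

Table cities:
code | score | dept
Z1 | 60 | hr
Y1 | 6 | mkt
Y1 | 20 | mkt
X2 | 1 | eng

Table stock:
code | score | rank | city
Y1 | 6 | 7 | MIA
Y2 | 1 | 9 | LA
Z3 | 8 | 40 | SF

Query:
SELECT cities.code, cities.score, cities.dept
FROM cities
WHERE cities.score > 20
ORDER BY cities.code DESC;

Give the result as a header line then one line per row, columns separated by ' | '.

After WHERE (1 rows):
cities.code | cities.score | cities.dept
Z1 | 60 | hr
After SELECT (1 rows):
cities.code | cities.score | cities.dept
Z1 | 60 | hr
After ORDER BY (1 rows):
cities.code | cities.score | cities.dept
Z1 | 60 | hr

== RESULT ==
cities.code | cities.score | cities.dept
Z1 | 60 | hr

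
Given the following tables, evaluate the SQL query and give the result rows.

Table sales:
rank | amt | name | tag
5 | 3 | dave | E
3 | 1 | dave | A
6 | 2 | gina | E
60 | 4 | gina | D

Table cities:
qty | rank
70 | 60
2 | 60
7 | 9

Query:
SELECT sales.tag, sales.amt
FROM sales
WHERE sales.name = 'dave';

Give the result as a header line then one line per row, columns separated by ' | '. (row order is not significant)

After WHERE (2 rows):
sales.rank | sales.amt | sales.name | sales.tag
5 | 3 | dave | E
3 | 1 | dave | A
After SELECT (2 rows):
sales.tag | sales.amt
E | 3
A | 1

== RESULT ==
sales.tag | sales.amt
E | 3
A | 1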